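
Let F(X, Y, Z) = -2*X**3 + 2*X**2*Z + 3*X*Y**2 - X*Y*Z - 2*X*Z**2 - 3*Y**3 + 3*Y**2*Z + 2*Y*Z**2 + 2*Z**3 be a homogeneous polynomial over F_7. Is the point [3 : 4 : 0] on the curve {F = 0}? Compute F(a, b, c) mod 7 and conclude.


F(3,4,0) ≡ 3 (mod 7); P is NOT on the curve.

Evaluate F(3, 4, 0) term-by-term (mod 7).
  -2*X**3 ↦ -2·27·1·1 = -54
  2*X**2*Z ↦ 2·9·1·0 = 0
  3*X*Y**2 ↦ 3·3·16·1 = 144
  -X*Y*Z ↦ -1·3·4·0 = 0
  -2*X*Z**2 ↦ -2·3·1·0 = 0
  -3*Y**3 ↦ -3·1·64·1 = -192
  3*Y**2*Z ↦ 3·1·16·0 = 0
  2*Y*Z**2 ↦ 2·1·4·0 = 0
  2*Z**3 ↦ 2·1·1·0 = 0
Sum: F(3, 4, 0) = (-54) + (0) + (144) + (0) + (0) + (-192) + (0) + (0) + (0) = -102.
Reducing mod 7: -102 ≡ 3 (mod 7).
Since F(a, b, c) ≡ 3 ≠ 0 (mod 7), P does NOT lie on the curve.


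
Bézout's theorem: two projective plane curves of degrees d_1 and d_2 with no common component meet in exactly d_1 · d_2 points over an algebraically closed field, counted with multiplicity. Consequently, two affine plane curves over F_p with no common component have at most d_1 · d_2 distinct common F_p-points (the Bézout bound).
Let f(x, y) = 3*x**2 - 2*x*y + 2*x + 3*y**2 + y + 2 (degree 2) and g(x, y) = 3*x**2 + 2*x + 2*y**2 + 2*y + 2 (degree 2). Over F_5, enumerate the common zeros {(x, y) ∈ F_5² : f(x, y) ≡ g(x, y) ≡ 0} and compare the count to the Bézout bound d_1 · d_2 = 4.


Common zeros: {(3, 0)}; count = 1; Bézout bound = 4.

deg(f) = 2, deg(g) = 2, so Bézout bound = 4.
Scan x ∈ F_5. For each x, list the y ∈ F_5 with f(x, y) ≡ 0 and those with g(x, y) ≡ 0 (mod 5); the common zeros in that column are the intersection.
  x = 0: f ≡ 0 at y ∈ ∅; g ≡ 0 at y ∈ ∅; common: ∅.
  x = 1: f ≡ 0 at y ∈ ∅; g ≡ 0 at y ∈ ∅; common: ∅.
  x = 2: f ≡ 0 at y ∈ ∅; g ≡ 0 at y ∈ {2}; common: ∅.
  x = 3: f ≡ 0 at y ∈ {0}; g ≡ 0 at y ∈ {0, 4}; common: {0}.
  x = 4: f ≡ 0 at y ∈ ∅; g ≡ 0 at y ∈ {2}; common: ∅.
Collecting: common zeros = {(3, 0)}, so the count is 1.
Comparison with the Bézout bound: 1 ≤ 4 = deg(f)·deg(g), as expected for curves with no common component (the affine F_5-count falls short of the bound because intersections may lie at infinity, over extension fields, or carry multiplicity).


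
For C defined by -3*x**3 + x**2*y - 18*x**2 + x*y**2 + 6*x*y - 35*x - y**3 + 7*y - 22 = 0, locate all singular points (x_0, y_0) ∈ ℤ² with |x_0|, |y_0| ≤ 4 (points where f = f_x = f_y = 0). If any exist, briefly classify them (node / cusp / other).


Singular points: {(-2, -1)}; classification: node.

Compute partial derivatives:
  f_x = -9*x**2 + 2*x*y - 36*x + y**2 + 6*y - 35.
  f_y = x**2 + 2*x*y + 6*x - 3*y**2 + 7.
Scan x_0 ∈ {−4, ..., 4}. For each x_0, f_y(x_0, y) is a polynomial in y; find its integer roots y ∈ {−4, ..., 4}, then test f_x and f at those candidates.
  x = -4: f_y(-4, y) = -3*y**2 - 8*y - 1; no integer root y with |y| ≤ 4.
  x = -3: f_y(-3, y) = -3*y**2 - 6*y - 2; no integer root y with |y| ≤ 4.
  x = -2: f_y(-2, y) = -3*y**2 - 4*y - 1; vanishes at y ∈ {-1}. (-2, -1): f_x = 0, f = 0 — SINGULAR.
  x = -1: f_y(-1, y) = -3*y**2 - 2*y + 2; no integer root y with |y| ≤ 4.
  x = 0: f_y(0, y) = 7 - 3*y**2; no integer root y with |y| ≤ 4.
  x = 1: f_y(1, y) = -3*y**2 + 2*y + 14; no integer root y with |y| ≤ 4.
  x = 2: f_y(2, y) = -3*y**2 + 4*y + 23; no integer root y with |y| ≤ 4.
  x = 3: f_y(3, y) = -3*y**2 + 6*y + 34; no integer root y with |y| ≤ 4.
  x = 4: f_y(4, y) = -3*y**2 + 8*y + 47; no integer root y with |y| ≤ 4.
Only singular point on the grid: (-2, -1).
Classify: substitute x = -2 + u, y = -1 + v and expand: f = -3*u**3 + u**2*v - u**2 + u*v**2 - v**3 + v**2.
No constant or linear terms (consistent with a singular point). Quadratic part: -u**2 + v**2. Cubic part: -3*u**3 + u**2*v + u*v**2 - v**3.
The quadratic part v**2 - u**2 = (v − u)(v + u) splits into two distinct linear factors, so there are two distinct tangent lines y − -1 = ±(x − -2) — this is a node (ordinary double point).
Classification: node.


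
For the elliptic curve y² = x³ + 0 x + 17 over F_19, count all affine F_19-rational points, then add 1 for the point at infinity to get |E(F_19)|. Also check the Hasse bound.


Affine points = {(0, 6), (0, 13), (2, 5), (2, 14), (3, 5), (3, 14), (4, 9), (4, 10), (5, 3), (5, 16), (6, 9), (6, 10), (8, 4), (8, 15), (9, 9), (9, 10), (12, 4), (12, 15), (14, 5), (14, 14), (16, 3), (16, 16), (17, 3), (17, 16), (18, 4), (18, 15)}; affine count = 26; |E(F_19)| = 27.

Discriminant check: Δ ∝ 4a³ + 27b² = 4·0³ + 27·17² = 4·0 + 27·289 ≡ 13 (mod 19). Nonzero ⇒ E is nonsingular.
For each x ∈ F_19, compute rhs = x³ + 0·x + 17 mod 19, then count y ∈ F_19 with y² ≡ rhs.
  x = 0: rhs = 17, matching y values: 6, 13 (2 points).
  x = 1: rhs = 18, matching y values: none (0 points).
  x = 2: rhs = 6, matching y values: 5, 14 (2 points).
  x = 3: rhs = 6, matching y values: 5, 14 (2 points).
  x = 4: rhs = 5, matching y values: 9, 10 (2 points).
  x = 5: rhs = 9, matching y values: 3, 16 (2 points).
  x = 6: rhs = 5, matching y values: 9, 10 (2 points).
  x = 7: rhs = 18, matching y values: none (0 points).
  x = 8: rhs = 16, matching y values: 4, 15 (2 points).
  x = 9: rhs = 5, matching y values: 9, 10 (2 points).
  x = 10: rhs = 10, matching y values: none (0 points).
  x = 11: rhs = 18, matching y values: none (0 points).
  x = 12: rhs = 16, matching y values: 4, 15 (2 points).
  x = 13: rhs = 10, matching y values: none (0 points).
  x = 14: rhs = 6, matching y values: 5, 14 (2 points).
  x = 15: rhs = 10, matching y values: none (0 points).
  x = 16: rhs = 9, matching y values: 3, 16 (2 points).
  x = 17: rhs = 9, matching y values: 3, 16 (2 points).
  x = 18: rhs = 16, matching y values: 4, 15 (2 points).
Total affine count: 26.
Full point count |E(F_19)| = 26 + 1 = 27.
Hasse bound: |27 − (19+1)| = |7| = 7 ≤ 2√19 ≈ 8.7178 ✓.


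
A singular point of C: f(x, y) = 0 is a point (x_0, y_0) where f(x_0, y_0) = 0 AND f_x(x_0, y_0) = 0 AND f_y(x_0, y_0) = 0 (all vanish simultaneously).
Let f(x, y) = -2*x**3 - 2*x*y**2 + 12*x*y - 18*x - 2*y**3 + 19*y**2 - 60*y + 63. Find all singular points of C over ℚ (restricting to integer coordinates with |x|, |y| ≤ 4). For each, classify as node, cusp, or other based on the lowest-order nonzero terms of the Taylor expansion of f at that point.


Singular points: {(0, 3)}; classification: cusp.

Compute partial derivatives:
  f_x = -6*x**2 - 2*y**2 + 12*y - 18.
  f_y = -4*x*y + 12*x - 6*y**2 + 38*y - 60.
Scan x_0 ∈ {−4, ..., 4}. For each x_0, f_y(x_0, y) is a polynomial in y; find its integer roots y ∈ {−4, ..., 4}, then test f_x and f at those candidates.
  x = -4: f_y(-4, y) = -6*y**2 + 54*y - 108; vanishes at y ∈ {3}. (-4, 3): f_x = -96 ≠ 0.
  x = -3: f_y(-3, y) = -6*y**2 + 50*y - 96; vanishes at y ∈ {3}. (-3, 3): f_x = -54 ≠ 0.
  x = -2: f_y(-2, y) = -6*y**2 + 46*y - 84; vanishes at y ∈ {3}. (-2, 3): f_x = -24 ≠ 0.
  x = -1: f_y(-1, y) = -6*y**2 + 42*y - 72; vanishes at y ∈ {3, 4}. (-1, 3): f_x = -6 ≠ 0; (-1, 4): f_x = -8 ≠ 0.
  x = 0: f_y(0, y) = -6*y**2 + 38*y - 60; vanishes at y ∈ {3}. (0, 3): f_x = 0, f = 0 — SINGULAR.
  x = 1: f_y(1, y) = -6*y**2 + 34*y - 48; vanishes at y ∈ {3}. (1, 3): f_x = -6 ≠ 0.
  x = 2: f_y(2, y) = -6*y**2 + 30*y - 36; vanishes at y ∈ {2, 3}. (2, 2): f_x = -26 ≠ 0; (2, 3): f_x = -24 ≠ 0.
  x = 3: f_y(3, y) = -6*y**2 + 26*y - 24; vanishes at y ∈ {3}. (3, 3): f_x = -54 ≠ 0.
  x = 4: f_y(4, y) = -6*y**2 + 22*y - 12; vanishes at y ∈ {3}. (4, 3): f_x = -96 ≠ 0.
Only singular point on the grid: (0, 3).
Classify: substitute x = 0 + u, y = 3 + v and expand: f = -2*u**3 - 2*u*v**2 - 2*v**3 + v**2.
No constant or linear terms (consistent with a singular point). Quadratic part: v**2. Cubic part: -2*u**3 - 2*u*v**2 - 2*v**3.
The quadratic part v**2 is a perfect square, so there is a single (double) tangent line v = 0, i.e. y = 3. Restricting the cubic part to that line (v = 0) leaves -2*u**3 ≠ 0, so f is not divisible by v and the branch is v² ≈ 2*u**3 to lowest order — this is a cusp.
Classification: cusp.


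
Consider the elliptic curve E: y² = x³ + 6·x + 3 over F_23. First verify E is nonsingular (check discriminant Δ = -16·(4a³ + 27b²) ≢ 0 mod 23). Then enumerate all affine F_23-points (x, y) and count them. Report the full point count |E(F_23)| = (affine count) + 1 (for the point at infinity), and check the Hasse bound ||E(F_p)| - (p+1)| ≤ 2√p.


Affine points = {(0, 7), (0, 16), (2, 0), (3, 5), (3, 18), (6, 5), (6, 18), (9, 2), (9, 21), (12, 3), (12, 20), (13, 1), (13, 22), (14, 5), (14, 18), (15, 8), (15, 15), (16, 3), (16, 20), (17, 2), (17, 21), (18, 3), (18, 20), (20, 2), (20, 21), (21, 11), (21, 12)}; affine count = 27; |E(F_23)| = 28.

Discriminant check: Δ ∝ 4a³ + 27b² = 4·6³ + 27·3² = 4·216 + 27·9 ≡ 3 (mod 23). Nonzero ⇒ E is nonsingular.
For each x ∈ F_23, compute rhs = x³ + 6·x + 3 mod 23, then count y ∈ F_23 with y² ≡ rhs.
  x = 0: rhs = 3, matching y values: 7, 16 (2 points).
  x = 1: rhs = 10, matching y values: none (0 points).
  x = 2: rhs = 0, matching y values: 0 (1 points).
  x = 3: rhs = 2, matching y values: 5, 18 (2 points).
  x = 4: rhs = 22, matching y values: none (0 points).
  x = 5: rhs = 20, matching y values: none (0 points).
  x = 6: rhs = 2, matching y values: 5, 18 (2 points).
  x = 7: rhs = 20, matching y values: none (0 points).
  x = 8: rhs = 11, matching y values: none (0 points).
  x = 9: rhs = 4, matching y values: 2, 21 (2 points).
  x = 10: rhs = 5, matching y values: none (0 points).
  x = 11: rhs = 20, matching y values: none (0 points).
  x = 12: rhs = 9, matching y values: 3, 20 (2 points).
  x = 13: rhs = 1, matching y values: 1, 22 (2 points).
  x = 14: rhs = 2, matching y values: 5, 18 (2 points).
  x = 15: rhs = 18, matching y values: 8, 15 (2 points).
  x = 16: rhs = 9, matching y values: 3, 20 (2 points).
  x = 17: rhs = 4, matching y values: 2, 21 (2 points).
  x = 18: rhs = 9, matching y values: 3, 20 (2 points).
  x = 19: rhs = 7, matching y values: none (0 points).
  x = 20: rhs = 4, matching y values: 2, 21 (2 points).
  x = 21: rhs = 6, matching y values: 11, 12 (2 points).
  x = 22: rhs = 19, matching y values: none (0 points).
Total affine count: 27.
Full point count |E(F_23)| = 27 + 1 = 28.
Hasse bound: |28 − (23+1)| = |4| = 4 ≤ 2√23 ≈ 9.5917 ✓.


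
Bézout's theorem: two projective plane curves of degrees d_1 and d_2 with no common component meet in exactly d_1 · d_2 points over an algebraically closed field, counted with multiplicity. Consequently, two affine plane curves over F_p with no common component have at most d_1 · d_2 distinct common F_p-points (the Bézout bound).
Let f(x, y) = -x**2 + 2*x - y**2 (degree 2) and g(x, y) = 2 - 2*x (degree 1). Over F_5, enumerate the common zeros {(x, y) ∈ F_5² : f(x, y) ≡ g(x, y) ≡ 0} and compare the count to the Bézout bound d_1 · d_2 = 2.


Common zeros: {(1, 1), (1, 4)}; count = 2; Bézout bound = 2.

deg(f) = 2, deg(g) = 1, so Bézout bound = 2.
Scan x ∈ F_5. For each x, list the y ∈ F_5 with f(x, y) ≡ 0 and those with g(x, y) ≡ 0 (mod 5); the common zeros in that column are the intersection.
  x = 0: f ≡ 0 at y ∈ {0}; g ≡ 0 at y ∈ ∅; common: ∅.
  x = 1: f ≡ 0 at y ∈ {1, 4}; g ≡ 0 at y ∈ {0, 1, 2, 3, 4}; common: {1, 4}.
  x = 2: f ≡ 0 at y ∈ {0}; g ≡ 0 at y ∈ ∅; common: ∅.
  x = 3: f ≡ 0 at y ∈ ∅; g ≡ 0 at y ∈ ∅; common: ∅.
  x = 4: f ≡ 0 at y ∈ ∅; g ≡ 0 at y ∈ ∅; common: ∅.
Collecting: common zeros = {(1, 1), (1, 4)}, so the count is 2.
Comparison with the Bézout bound: 2 ≤ 2 = deg(f)·deg(g), as expected for curves with no common component (the bound is attained).


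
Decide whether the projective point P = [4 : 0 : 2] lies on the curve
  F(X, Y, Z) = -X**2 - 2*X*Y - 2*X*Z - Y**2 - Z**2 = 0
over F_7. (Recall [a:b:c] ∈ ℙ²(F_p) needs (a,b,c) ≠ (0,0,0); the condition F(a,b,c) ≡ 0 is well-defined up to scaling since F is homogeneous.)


F(4,0,2) ≡ 6 (mod 7); P is NOT on the curve.

Evaluate F(4, 0, 2) term-by-term (mod 7).
  -X**2 ↦ -1·16·1·1 = -16
  -2*X*Y ↦ -2·4·0·1 = 0
  -2*X*Z ↦ -2·4·1·2 = -16
  -Y**2 ↦ -1·1·0·1 = 0
  -Z**2 ↦ -1·1·1·4 = -4
Sum: F(4, 0, 2) = (-16) + (0) + (-16) + (0) + (-4) = -36.
Reducing mod 7: -36 ≡ 6 (mod 7).
Since F(a, b, c) ≡ 6 ≠ 0 (mod 7), P does NOT lie on the curve.


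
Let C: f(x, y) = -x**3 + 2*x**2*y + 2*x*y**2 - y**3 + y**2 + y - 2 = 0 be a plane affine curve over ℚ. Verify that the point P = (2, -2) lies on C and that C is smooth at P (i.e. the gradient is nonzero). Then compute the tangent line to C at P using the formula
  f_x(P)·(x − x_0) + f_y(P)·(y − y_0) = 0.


Tangent line at P: -20*x - 23*y - 6 = 0.

Step 1: f(2, -2) = 0, so P lies on C.
Step 2: partial derivatives
  f_x(x, y) = -3*x**2 + 4*x*y + 2*y**2, f_y(x, y) = 2*x**2 + 4*x*y - 3*y**2 + 2*y + 1.
  f_x(P) = -20, f_y(P) = -23 (gradient nonzero, so P is smooth).
Step 3: tangent line at P: -20·(x − 2) + -23·(y − -2) = 0.
Expanding: -20*x - 23*y - 6 = 0.


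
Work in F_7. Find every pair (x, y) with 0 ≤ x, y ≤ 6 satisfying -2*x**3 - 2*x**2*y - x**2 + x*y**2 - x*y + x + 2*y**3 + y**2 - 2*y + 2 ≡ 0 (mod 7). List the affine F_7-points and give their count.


Affine F_7-points: {(1, 0), (1, 2), (1, 4), (2, 4), (3, 4)}; count = 5.

For each of the 49 pairs (x, y) ∈ F_7², evaluate f(x, y) mod 7. Record the zeros.
  x = 0: [0↦2, 1↦3, 2↦4, 3↦3, 4↦5, 5↦1, 6↦3]  zeros at y ∈ ∅
  x = 1: [0↦0, 1↦6, 2↦0, 3↦1, 4↦0, 5↦2, 6↦5]  zeros at y ∈ {0, 2, 4}
  x = 2: [0↦5, 1↦5, 2↦2, 3↦1, 4↦0, 5↦4, 6↦4]  zeros at y ∈ {4}
  x = 3: [0↦5, 1↦2, 2↦5, 3↦5, 4↦0, 5↦2, 6↦2]  zeros at y ∈ {4}
  x = 4: [0↦2, 1↦6, 2↦4, 3↦1, 4↦2, 5↦5, 6↦1]  zeros at y ∈ ∅
  x = 5: [0↦5, 1↦5, 2↦1, 3↦5, 4↦1, 5↦1, 6↦3]  zeros at y ∈ ∅
  x = 6: [0↦2, 1↦1, 2↦5, 3↦5, 4↦6, 5↦6, 6↦3]  zeros at y ∈ ∅
Collecting zeros: affine points = {(1, 0), (1, 2), (1, 4), (2, 4), (3, 4)}.
Total count |C(F_7)_aff| = 5.


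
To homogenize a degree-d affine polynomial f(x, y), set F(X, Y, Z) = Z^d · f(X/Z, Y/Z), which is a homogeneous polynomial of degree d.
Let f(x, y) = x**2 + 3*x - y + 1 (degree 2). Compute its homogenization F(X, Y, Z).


F(X, Y, Z) = X**2 + 3*X*Z - Y*Z + Z**2

deg(f) = 2.
Substitute x = X/Z, y = Y/Z into f, then multiply by Z^2.
  monomial 1·x^2·y^0 ↦ 1·X^2·Y^0·Z^0.
  monomial 3·x^1·y^0 ↦ 3·X^1·Y^0·Z^1.
  monomial -1·x^0·y^1 ↦ -1·X^0·Y^1·Z^1.
  monomial 1·x^0·y^0 ↦ 1·X^0·Y^0·Z^2.
Collecting: F(X, Y, Z) = X**2 + 3*X*Z - Y*Z + Z**2.


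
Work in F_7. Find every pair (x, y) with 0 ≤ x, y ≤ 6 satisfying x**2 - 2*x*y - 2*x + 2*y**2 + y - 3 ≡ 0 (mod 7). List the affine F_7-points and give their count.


Affine F_7-points: {(0, 1), (0, 2), (3, 0), (3, 6), (4, 1), (4, 6), (6, 0), (6, 2)}; count = 8.

For each of the 49 pairs (x, y) ∈ F_7², evaluate f(x, y) mod 7. Record the zeros.
  x = 0: [0↦4, 1↦0, 2↦0, 3↦4, 4↦5, 5↦3, 6↦5]  zeros at y ∈ {1, 2}
  x = 1: [0↦3, 1↦4, 2↦2, 3↦4, 4↦3, 5↦6, 6↦6]  zeros at y ∈ ∅
  x = 2: [0↦4, 1↦3, 2↦6, 3↦6, 4↦3, 5↦4, 6↦2]  zeros at y ∈ ∅
  x = 3: [0↦0, 1↦4, 2↦5, 3↦3, 4↦5, 5↦4, 6↦0]  zeros at y ∈ {0, 6}
  x = 4: [0↦5, 1↦0, 2↦6, 3↦2, 4↦2, 5↦6, 6↦0]  zeros at y ∈ {1, 6}
  x = 5: [0↦5, 1↦5, 2↦2, 3↦3, 4↦1, 5↦3, 6↦2]  zeros at y ∈ ∅
  x = 6: [0↦0, 1↦5, 2↦0, 3↦6, 4↦2, 5↦2, 6↦6]  zeros at y ∈ {0, 2}
Collecting zeros: affine points = {(0, 1), (0, 2), (3, 0), (3, 6), (4, 1), (4, 6), (6, 0), (6, 2)}.
Total count |C(F_7)_aff| = 8.


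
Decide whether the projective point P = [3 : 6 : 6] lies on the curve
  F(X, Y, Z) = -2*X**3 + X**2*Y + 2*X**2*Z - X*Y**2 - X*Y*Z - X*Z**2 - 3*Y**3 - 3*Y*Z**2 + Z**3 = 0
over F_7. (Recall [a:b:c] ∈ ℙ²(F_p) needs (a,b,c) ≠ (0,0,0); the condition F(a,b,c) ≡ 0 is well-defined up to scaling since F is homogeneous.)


F(3,6,6) ≡ 6 (mod 7); P is NOT on the curve.

Evaluate F(3, 6, 6) term-by-term (mod 7).
  -2*X**3 ↦ -2·27·1·1 = -54
  X**2*Y ↦ 1·9·6·1 = 54
  2*X**2*Z ↦ 2·9·1·6 = 108
  -X*Y**2 ↦ -1·3·36·1 = -108
  -X*Y*Z ↦ -1·3·6·6 = -108
  -X*Z**2 ↦ -1·3·1·36 = -108
  -3*Y**3 ↦ -3·1·216·1 = -648
  -3*Y*Z**2 ↦ -3·1·6·36 = -648
  Z**3 ↦ 1·1·1·216 = 216
Sum: F(3, 6, 6) = (-54) + (54) + (108) + (-108) + (-108) + (-108) + (-648) + (-648) + (216) = -1296.
Reducing mod 7: -1296 ≡ 6 (mod 7).
Since F(a, b, c) ≡ 6 ≠ 0 (mod 7), P does NOT lie on the curve.


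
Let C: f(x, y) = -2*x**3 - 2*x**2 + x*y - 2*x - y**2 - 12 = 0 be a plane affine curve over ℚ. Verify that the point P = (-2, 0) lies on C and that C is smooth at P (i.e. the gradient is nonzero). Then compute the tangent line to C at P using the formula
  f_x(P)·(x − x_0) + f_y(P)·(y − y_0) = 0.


Tangent line at P: -18*x - 2*y - 36 = 0.

Step 1: f(-2, 0) = 0, so P lies on C.
Step 2: partial derivatives
  f_x(x, y) = -6*x**2 - 4*x + y - 2, f_y(x, y) = x - 2*y.
  f_x(P) = -18, f_y(P) = -2 (gradient nonzero, so P is smooth).
Step 3: tangent line at P: -18·(x − -2) + -2·(y − 0) = 0.
Expanding: -18*x - 2*y - 36 = 0.


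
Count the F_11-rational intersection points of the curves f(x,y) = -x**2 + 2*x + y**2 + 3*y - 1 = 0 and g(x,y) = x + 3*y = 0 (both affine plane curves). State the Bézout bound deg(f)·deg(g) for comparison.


Common zeros: ∅; count = 0; Bézout bound = 2.

deg(f) = 2, deg(g) = 1, so Bézout bound = 2.
Scan x ∈ F_11. For each x, list the y ∈ F_11 with f(x, y) ≡ 0 and those with g(x, y) ≡ 0 (mod 11); the common zeros in that column are the intersection.
  x = 0: f ≡ 0 at y ∈ ∅; g ≡ 0 at y ∈ {0}; common: ∅.
  x = 1: f ≡ 0 at y ∈ {0, 8}; g ≡ 0 at y ∈ {7}; common: ∅.
  x = 2: f ≡ 0 at y ∈ ∅; g ≡ 0 at y ∈ {3}; common: ∅.
  x = 3: f ≡ 0 at y ∈ {1, 7}; g ≡ 0 at y ∈ {10}; common: ∅.
  x = 4: f ≡ 0 at y ∈ {9, 10}; g ≡ 0 at y ∈ {6}; common: ∅.
  x = 5: f ≡ 0 at y ∈ ∅; g ≡ 0 at y ∈ {2}; common: ∅.
  x = 6: f ≡ 0 at y ∈ ∅; g ≡ 0 at y ∈ {9}; common: ∅.
  x = 7: f ≡ 0 at y ∈ ∅; g ≡ 0 at y ∈ {5}; common: ∅.
  x = 8: f ≡ 0 at y ∈ ∅; g ≡ 0 at y ∈ {1}; common: ∅.
  x = 9: f ≡ 0 at y ∈ {9, 10}; g ≡ 0 at y ∈ {8}; common: ∅.
  x = 10: f ≡ 0 at y ∈ {1, 7}; g ≡ 0 at y ∈ {4}; common: ∅.
Collecting: common zeros = ∅, so the count is 0.
Comparison with the Bézout bound: 0 ≤ 2 = deg(f)·deg(g), as expected for curves with no common component (the affine F_11-count falls short of the bound because intersections may lie at infinity, over extension fields, or carry multiplicity).


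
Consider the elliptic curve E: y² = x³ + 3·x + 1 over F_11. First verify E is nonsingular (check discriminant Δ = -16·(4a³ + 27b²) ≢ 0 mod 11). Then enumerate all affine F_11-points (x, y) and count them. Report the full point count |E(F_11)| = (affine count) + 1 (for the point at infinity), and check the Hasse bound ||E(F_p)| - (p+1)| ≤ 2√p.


Affine points = {(0, 1), (0, 10), (1, 4), (1, 7), (2, 2), (2, 9), (3, 2), (3, 9), (4, 0), (5, 3), (5, 8), (6, 2), (6, 9), (8, 3), (8, 8), (9, 3), (9, 8)}; affine count = 17; |E(F_11)| = 18.

Discriminant check: Δ ∝ 4a³ + 27b² = 4·3³ + 27·1² = 4·27 + 27·1 ≡ 3 (mod 11). Nonzero ⇒ E is nonsingular.
For each x ∈ F_11, compute rhs = x³ + 3·x + 1 mod 11, then count y ∈ F_11 with y² ≡ rhs.
  x = 0: rhs = 1, matching y values: 1, 10 (2 points).
  x = 1: rhs = 5, matching y values: 4, 7 (2 points).
  x = 2: rhs = 4, matching y values: 2, 9 (2 points).
  x = 3: rhs = 4, matching y values: 2, 9 (2 points).
  x = 4: rhs = 0, matching y values: 0 (1 points).
  x = 5: rhs = 9, matching y values: 3, 8 (2 points).
  x = 6: rhs = 4, matching y values: 2, 9 (2 points).
  x = 7: rhs = 2, matching y values: none (0 points).
  x = 8: rhs = 9, matching y values: 3, 8 (2 points).
  x = 9: rhs = 9, matching y values: 3, 8 (2 points).
  x = 10: rhs = 8, matching y values: none (0 points).
Total affine count: 17.
Full point count |E(F_11)| = 17 + 1 = 18.
Hasse bound: |18 − (11+1)| = |6| = 6 ≤ 2√11 ≈ 6.6332 ✓.


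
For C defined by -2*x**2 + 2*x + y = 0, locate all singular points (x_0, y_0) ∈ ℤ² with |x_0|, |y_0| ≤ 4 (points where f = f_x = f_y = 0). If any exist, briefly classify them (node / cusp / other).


No singular points in the scanned grid; C is smooth there.

Compute partial derivatives:
  f_x = 2 - 4*x.
  f_y = 1.
f_y = 1 is a nonzero constant, so f_y never vanishes: no point (x, y) can satisfy f = f_x = f_y = 0. In particular no (x, y) ∈ {−4, ..., 4}² is singular; the curve is smooth.


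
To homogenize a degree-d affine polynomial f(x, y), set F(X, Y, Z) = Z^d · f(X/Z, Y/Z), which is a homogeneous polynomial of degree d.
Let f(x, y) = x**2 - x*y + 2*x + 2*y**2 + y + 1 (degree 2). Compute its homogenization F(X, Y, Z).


F(X, Y, Z) = X**2 - X*Y + 2*X*Z + 2*Y**2 + Y*Z + Z**2

deg(f) = 2.
Substitute x = X/Z, y = Y/Z into f, then multiply by Z^2.
  monomial 1·x^2·y^0 ↦ 1·X^2·Y^0·Z^0.
  monomial -1·x^1·y^1 ↦ -1·X^1·Y^1·Z^0.
  monomial 2·x^1·y^0 ↦ 2·X^1·Y^0·Z^1.
  monomial 2·x^0·y^2 ↦ 2·X^0·Y^2·Z^0.
  monomial 1·x^0·y^1 ↦ 1·X^0·Y^1·Z^1.
  monomial 1·x^0·y^0 ↦ 1·X^0·Y^0·Z^2.
Collecting: F(X, Y, Z) = X**2 - X*Y + 2*X*Z + 2*Y**2 + Y*Z + Z**2.


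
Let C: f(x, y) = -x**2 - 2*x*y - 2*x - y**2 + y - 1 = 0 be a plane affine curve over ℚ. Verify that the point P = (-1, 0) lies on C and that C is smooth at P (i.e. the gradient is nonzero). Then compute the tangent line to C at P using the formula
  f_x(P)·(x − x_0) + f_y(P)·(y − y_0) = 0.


Tangent line at P: 3*y = 0.

Step 1: f(-1, 0) = 0, so P lies on C.
Step 2: partial derivatives
  f_x(x, y) = -2*x - 2*y - 2, f_y(x, y) = -2*x - 2*y + 1.
  f_x(P) = 0, f_y(P) = 3 (gradient nonzero, so P is smooth).
Step 3: tangent line at P: 0·(x − -1) + 3·(y − 0) = 0.
Expanding: 3*y = 0.


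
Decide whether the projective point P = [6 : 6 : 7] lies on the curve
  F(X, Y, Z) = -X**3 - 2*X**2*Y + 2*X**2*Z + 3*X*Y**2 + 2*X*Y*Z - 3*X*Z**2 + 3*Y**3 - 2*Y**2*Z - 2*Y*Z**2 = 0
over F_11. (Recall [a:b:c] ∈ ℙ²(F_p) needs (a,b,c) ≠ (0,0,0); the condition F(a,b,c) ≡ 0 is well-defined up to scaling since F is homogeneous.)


F(6,6,7) ≡ 1 (mod 11); P is NOT on the curve.

Evaluate F(6, 6, 7) term-by-term (mod 11).
  -X**3 ↦ -1·216·1·1 = -216
  -2*X**2*Y ↦ -2·36·6·1 = -432
  2*X**2*Z ↦ 2·36·1·7 = 504
  3*X*Y**2 ↦ 3·6·36·1 = 648
  2*X*Y*Z ↦ 2·6·6·7 = 504
  -3*X*Z**2 ↦ -3·6·1·49 = -882
  3*Y**3 ↦ 3·1·216·1 = 648
  -2*Y**2*Z ↦ -2·1·36·7 = -504
  -2*Y*Z**2 ↦ -2·1·6·49 = -588
Sum: F(6, 6, 7) = (-216) + (-432) + (504) + (648) + (504) + (-882) + (648) + (-504) + (-588) = -318.
Reducing mod 11: -318 ≡ 1 (mod 11).
Since F(a, b, c) ≡ 1 ≠ 0 (mod 11), P does NOT lie on the curve.


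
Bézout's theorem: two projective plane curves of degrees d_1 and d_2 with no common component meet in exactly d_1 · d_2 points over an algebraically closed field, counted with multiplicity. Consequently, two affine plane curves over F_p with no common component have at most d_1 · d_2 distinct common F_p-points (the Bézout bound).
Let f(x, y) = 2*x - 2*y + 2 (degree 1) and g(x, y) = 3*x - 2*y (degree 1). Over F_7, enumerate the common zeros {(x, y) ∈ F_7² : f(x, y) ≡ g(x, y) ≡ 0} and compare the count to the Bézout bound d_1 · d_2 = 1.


Common zeros: {(2, 3)}; count = 1; Bézout bound = 1.

deg(f) = 1, deg(g) = 1, so Bézout bound = 1.
Scan x ∈ F_7. For each x, list the y ∈ F_7 with f(x, y) ≡ 0 and those with g(x, y) ≡ 0 (mod 7); the common zeros in that column are the intersection.
  x = 0: f ≡ 0 at y ∈ {1}; g ≡ 0 at y ∈ {0}; common: ∅.
  x = 1: f ≡ 0 at y ∈ {2}; g ≡ 0 at y ∈ {5}; common: ∅.
  x = 2: f ≡ 0 at y ∈ {3}; g ≡ 0 at y ∈ {3}; common: {3}.
  x = 3: f ≡ 0 at y ∈ {4}; g ≡ 0 at y ∈ {1}; common: ∅.
  x = 4: f ≡ 0 at y ∈ {5}; g ≡ 0 at y ∈ {6}; common: ∅.
  x = 5: f ≡ 0 at y ∈ {6}; g ≡ 0 at y ∈ {4}; common: ∅.
  x = 6: f ≡ 0 at y ∈ {0}; g ≡ 0 at y ∈ {2}; common: ∅.
Collecting: common zeros = {(2, 3)}, so the count is 1.
Comparison with the Bézout bound: 1 ≤ 1 = deg(f)·deg(g), as expected for curves with no common component (the bound is attained).


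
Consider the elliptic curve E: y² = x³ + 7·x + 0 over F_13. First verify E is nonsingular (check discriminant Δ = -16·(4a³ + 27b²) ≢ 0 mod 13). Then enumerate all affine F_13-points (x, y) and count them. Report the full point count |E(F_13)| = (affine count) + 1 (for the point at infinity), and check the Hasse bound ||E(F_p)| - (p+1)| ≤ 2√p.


Affine points = {(0, 0), (2, 3), (2, 10), (3, 3), (3, 10), (4, 1), (4, 12), (5, 2), (5, 11), (8, 3), (8, 10), (9, 5), (9, 8), (10, 2), (10, 11), (11, 2), (11, 11)}; affine count = 17; |E(F_13)| = 18.

Discriminant check: Δ ∝ 4a³ + 27b² = 4·7³ + 27·0² = 4·343 + 27·0 ≡ 7 (mod 13). Nonzero ⇒ E is nonsingular.
For each x ∈ F_13, compute rhs = x³ + 7·x + 0 mod 13, then count y ∈ F_13 with y² ≡ rhs.
  x = 0: rhs = 0, matching y values: 0 (1 points).
  x = 1: rhs = 8, matching y values: none (0 points).
  x = 2: rhs = 9, matching y values: 3, 10 (2 points).
  x = 3: rhs = 9, matching y values: 3, 10 (2 points).
  x = 4: rhs = 1, matching y values: 1, 12 (2 points).
  x = 5: rhs = 4, matching y values: 2, 11 (2 points).
  x = 6: rhs = 11, matching y values: none (0 points).
  x = 7: rhs = 2, matching y values: none (0 points).
  x = 8: rhs = 9, matching y values: 3, 10 (2 points).
  x = 9: rhs = 12, matching y values: 5, 8 (2 points).
  x = 10: rhs = 4, matching y values: 2, 11 (2 points).
  x = 11: rhs = 4, matching y values: 2, 11 (2 points).
  x = 12: rhs = 5, matching y values: none (0 points).
Total affine count: 17.
Full point count |E(F_13)| = 17 + 1 = 18.
Hasse bound: |18 − (13+1)| = |4| = 4 ≤ 2√13 ≈ 7.2111 ✓.


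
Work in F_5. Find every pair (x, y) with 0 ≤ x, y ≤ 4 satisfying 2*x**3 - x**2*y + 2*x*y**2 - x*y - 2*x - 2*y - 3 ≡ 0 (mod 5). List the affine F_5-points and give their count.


Affine F_5-points: {(0, 1), (1, 1), (2, 1), (3, 0), (3, 4), (4, 2)}; count = 6.

For each of the 25 pairs (x, y) ∈ F_5², evaluate f(x, y) mod 5. Record the zeros.
  x = 0: [0↦2, 1↦0, 2↦3, 3↦1, 4↦4]  zeros at y ∈ {1}
  x = 1: [0↦2, 1↦0, 2↦2, 3↦3, 4↦3]  zeros at y ∈ {1}
  x = 2: [0↦4, 1↦0, 2↦4, 3↦1, 4↦1]  zeros at y ∈ {1}
  x = 3: [0↦0, 1↦2, 2↦1, 3↦2, 4↦0]  zeros at y ∈ {0, 4}
  x = 4: [0↦2, 1↦3, 2↦0, 3↦3, 4↦2]  zeros at y ∈ {2}
Collecting zeros: affine points = {(0, 1), (1, 1), (2, 1), (3, 0), (3, 4), (4, 2)}.
Total count |C(F_5)_aff| = 6.


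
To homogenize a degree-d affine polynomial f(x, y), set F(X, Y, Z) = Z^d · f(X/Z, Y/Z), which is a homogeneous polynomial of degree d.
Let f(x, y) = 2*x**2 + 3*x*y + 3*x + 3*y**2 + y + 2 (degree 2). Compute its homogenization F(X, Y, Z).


F(X, Y, Z) = 2*X**2 + 3*X*Y + 3*X*Z + 3*Y**2 + Y*Z + 2*Z**2

deg(f) = 2.
Substitute x = X/Z, y = Y/Z into f, then multiply by Z^2.
  monomial 2·x^2·y^0 ↦ 2·X^2·Y^0·Z^0.
  monomial 3·x^1·y^1 ↦ 3·X^1·Y^1·Z^0.
  monomial 3·x^1·y^0 ↦ 3·X^1·Y^0·Z^1.
  monomial 3·x^0·y^2 ↦ 3·X^0·Y^2·Z^0.
  monomial 1·x^0·y^1 ↦ 1·X^0·Y^1·Z^1.
  monomial 2·x^0·y^0 ↦ 2·X^0·Y^0·Z^2.
Collecting: F(X, Y, Z) = 2*X**2 + 3*X*Y + 3*X*Z + 3*Y**2 + Y*Z + 2*Z**2.


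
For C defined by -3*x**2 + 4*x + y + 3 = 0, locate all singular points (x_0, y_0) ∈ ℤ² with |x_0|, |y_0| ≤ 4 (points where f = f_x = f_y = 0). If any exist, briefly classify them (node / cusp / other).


No singular points in the scanned grid; C is smooth there.

Compute partial derivatives:
  f_x = 4 - 6*x.
  f_y = 1.
f_y = 1 is a nonzero constant, so f_y never vanishes: no point (x, y) can satisfy f = f_x = f_y = 0. In particular no (x, y) ∈ {−4, ..., 4}² is singular; the curve is smooth.


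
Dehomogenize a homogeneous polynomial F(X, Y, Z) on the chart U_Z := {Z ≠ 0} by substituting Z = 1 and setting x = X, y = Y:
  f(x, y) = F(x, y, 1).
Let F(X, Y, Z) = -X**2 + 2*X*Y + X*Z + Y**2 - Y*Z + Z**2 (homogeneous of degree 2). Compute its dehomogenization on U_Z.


f(x, y) = -x**2 + 2*x*y + x + y**2 - y + 1

On U_Z we set Z = 1. Each monomial c·X^i·Y^j·Z^k in F becomes c·x^i·y^j·1^k = c·x^i·y^j.
Substituting Z = 1: F(X, Y, 1) = -x**2 + 2*x*y + x + y**2 - y + 1.
Note: deg(f) ≤ deg(F) = 2; strict inequality happens when F is divisible by Z (lost terms).


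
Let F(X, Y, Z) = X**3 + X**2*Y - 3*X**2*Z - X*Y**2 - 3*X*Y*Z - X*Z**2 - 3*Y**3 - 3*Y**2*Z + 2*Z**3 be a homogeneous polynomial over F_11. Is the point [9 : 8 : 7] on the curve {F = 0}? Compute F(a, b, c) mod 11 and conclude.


F(9,8,7) ≡ 2 (mod 11); P is NOT on the curve.

Evaluate F(9, 8, 7) term-by-term (mod 11).
  X**3 ↦ 1·729·1·1 = 729
  X**2*Y ↦ 1·81·8·1 = 648
  -3*X**2*Z ↦ -3·81·1·7 = -1701
  -X*Y**2 ↦ -1·9·64·1 = -576
  -3*X*Y*Z ↦ -3·9·8·7 = -1512
  -X*Z**2 ↦ -1·9·1·49 = -441
  -3*Y**3 ↦ -3·1·512·1 = -1536
  -3*Y**2*Z ↦ -3·1·64·7 = -1344
  2*Z**3 ↦ 2·1·1·343 = 686
Sum: F(9, 8, 7) = (729) + (648) + (-1701) + (-576) + (-1512) + (-441) + (-1536) + (-1344) + (686) = -5047.
Reducing mod 11: -5047 ≡ 2 (mod 11).
Since F(a, b, c) ≡ 2 ≠ 0 (mod 11), P does NOT lie on the curve.


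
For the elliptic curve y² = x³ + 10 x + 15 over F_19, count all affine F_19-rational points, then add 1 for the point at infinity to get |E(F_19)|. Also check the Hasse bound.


Affine points = {(1, 8), (1, 11), (2, 9), (2, 10), (4, 9), (4, 10), (5, 0), (6, 5), (6, 14), (9, 6), (9, 13), (12, 1), (12, 18), (13, 9), (13, 10), (14, 7), (14, 12), (15, 5), (15, 14), (17, 5), (17, 14), (18, 2), (18, 17)}; affine count = 23; |E(F_19)| = 24.

Discriminant check: Δ ∝ 4a³ + 27b² = 4·10³ + 27·15² = 4·1000 + 27·225 ≡ 5 (mod 19). Nonzero ⇒ E is nonsingular.
For each x ∈ F_19, compute rhs = x³ + 10·x + 15 mod 19, then count y ∈ F_19 with y² ≡ rhs.
  x = 0: rhs = 15, matching y values: none (0 points).
  x = 1: rhs = 7, matching y values: 8, 11 (2 points).
  x = 2: rhs = 5, matching y values: 9, 10 (2 points).
  x = 3: rhs = 15, matching y values: none (0 points).
  x = 4: rhs = 5, matching y values: 9, 10 (2 points).
  x = 5: rhs = 0, matching y values: 0 (1 points).
  x = 6: rhs = 6, matching y values: 5, 14 (2 points).
  x = 7: rhs = 10, matching y values: none (0 points).
  x = 8: rhs = 18, matching y values: none (0 points).
  x = 9: rhs = 17, matching y values: 6, 13 (2 points).
  x = 10: rhs = 13, matching y values: none (0 points).
  x = 11: rhs = 12, matching y values: none (0 points).
  x = 12: rhs = 1, matching y values: 1, 18 (2 points).
  x = 13: rhs = 5, matching y values: 9, 10 (2 points).
  x = 14: rhs = 11, matching y values: 7, 12 (2 points).
  x = 15: rhs = 6, matching y values: 5, 14 (2 points).
  x = 16: rhs = 15, matching y values: none (0 points).
  x = 17: rhs = 6, matching y values: 5, 14 (2 points).
  x = 18: rhs = 4, matching y values: 2, 17 (2 points).
Total affine count: 23.
Full point count |E(F_19)| = 23 + 1 = 24.
Hasse bound: |24 − (19+1)| = |4| = 4 ≤ 2√19 ≈ 8.7178 ✓.


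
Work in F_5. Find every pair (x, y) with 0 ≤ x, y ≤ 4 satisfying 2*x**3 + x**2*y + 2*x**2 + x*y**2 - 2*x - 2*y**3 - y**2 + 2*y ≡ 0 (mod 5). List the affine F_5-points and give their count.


Affine F_5-points: {(0, 0), (2, 0), (2, 1), (2, 2), (3, 2)}; count = 5.

For each of the 25 pairs (x, y) ∈ F_5², evaluate f(x, y) mod 5. Record the zeros.
  x = 0: [0↦0, 1↦4, 2↦4, 3↦3, 4↦4]  zeros at y ∈ {0}
  x = 1: [0↦2, 1↦3, 2↦2, 3↦2, 4↦1]  zeros at y ∈ ∅
  x = 2: [0↦0, 1↦0, 2↦0, 3↦3, 4↦2]  zeros at y ∈ {0, 1, 2}
  x = 3: [0↦1, 1↦2, 2↦0, 3↦3, 4↦4]  zeros at y ∈ {2}
  x = 4: [0↦2, 1↦1, 2↦4, 3↦4, 4↦4]  zeros at y ∈ ∅
Collecting zeros: affine points = {(0, 0), (2, 0), (2, 1), (2, 2), (3, 2)}.
Total count |C(F_5)_aff| = 5.


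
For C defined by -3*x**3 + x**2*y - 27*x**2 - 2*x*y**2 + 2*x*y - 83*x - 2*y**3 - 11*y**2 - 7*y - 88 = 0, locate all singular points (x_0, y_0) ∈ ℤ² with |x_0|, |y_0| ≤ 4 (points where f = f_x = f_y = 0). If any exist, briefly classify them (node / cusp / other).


Singular points: {(-3, -1)}; classification: node.

Compute partial derivatives:
  f_x = -9*x**2 + 2*x*y - 54*x - 2*y**2 + 2*y - 83.
  f_y = x**2 - 4*x*y + 2*x - 6*y**2 - 22*y - 7.
Scan x_0 ∈ {−4, ..., 4}. For each x_0, f_y(x_0, y) is a polynomial in y; find its integer roots y ∈ {−4, ..., 4}, then test f_x and f at those candidates.
  x = -4: f_y(-4, y) = -6*y**2 - 6*y + 1; no integer root y with |y| ≤ 4.
  x = -3: f_y(-3, y) = -6*y**2 - 10*y - 4; vanishes at y ∈ {-1}. (-3, -1): f_x = 0, f = 0 — SINGULAR.
  x = -2: f_y(-2, y) = -6*y**2 - 14*y - 7; no integer root y with |y| ≤ 4.
  x = -1: f_y(-1, y) = -6*y**2 - 18*y - 8; no integer root y with |y| ≤ 4.
  x = 0: f_y(0, y) = -6*y**2 - 22*y - 7; no integer root y with |y| ≤ 4.
  x = 1: f_y(1, y) = -6*y**2 - 26*y - 4; no integer root y with |y| ≤ 4.
  x = 2: f_y(2, y) = -6*y**2 - 30*y + 1; no integer root y with |y| ≤ 4.
  x = 3: f_y(3, y) = -6*y**2 - 34*y + 8; no integer root y with |y| ≤ 4.
  x = 4: f_y(4, y) = -6*y**2 - 38*y + 17; no integer root y with |y| ≤ 4.
Only singular point on the grid: (-3, -1).
Classify: substitute x = -3 + u, y = -1 + v and expand: f = -3*u**3 + u**2*v - u**2 - 2*u*v**2 - 2*v**3 + v**2.
No constant or linear terms (consistent with a singular point). Quadratic part: -u**2 + v**2. Cubic part: -3*u**3 + u**2*v - 2*u*v**2 - 2*v**3.
The quadratic part v**2 - u**2 = (v − u)(v + u) splits into two distinct linear factors, so there are two distinct tangent lines y − -1 = ±(x − -3) — this is a node (ordinary double point).
Classification: node.


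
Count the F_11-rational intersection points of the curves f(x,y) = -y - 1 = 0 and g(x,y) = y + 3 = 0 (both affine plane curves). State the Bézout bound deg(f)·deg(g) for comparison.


Common zeros: ∅; count = 0; Bézout bound = 1.

deg(f) = 1, deg(g) = 1, so Bézout bound = 1.
Scan x ∈ F_11. For each x, list the y ∈ F_11 with f(x, y) ≡ 0 and those with g(x, y) ≡ 0 (mod 11); the common zeros in that column are the intersection.
  x = 0: f ≡ 0 at y ∈ {10}; g ≡ 0 at y ∈ {8}; common: ∅.
  x = 1: f ≡ 0 at y ∈ {10}; g ≡ 0 at y ∈ {8}; common: ∅.
  x = 2: f ≡ 0 at y ∈ {10}; g ≡ 0 at y ∈ {8}; common: ∅.
  x = 3: f ≡ 0 at y ∈ {10}; g ≡ 0 at y ∈ {8}; common: ∅.
  x = 4: f ≡ 0 at y ∈ {10}; g ≡ 0 at y ∈ {8}; common: ∅.
  x = 5: f ≡ 0 at y ∈ {10}; g ≡ 0 at y ∈ {8}; common: ∅.
  x = 6: f ≡ 0 at y ∈ {10}; g ≡ 0 at y ∈ {8}; common: ∅.
  x = 7: f ≡ 0 at y ∈ {10}; g ≡ 0 at y ∈ {8}; common: ∅.
  x = 8: f ≡ 0 at y ∈ {10}; g ≡ 0 at y ∈ {8}; common: ∅.
  x = 9: f ≡ 0 at y ∈ {10}; g ≡ 0 at y ∈ {8}; common: ∅.
  x = 10: f ≡ 0 at y ∈ {10}; g ≡ 0 at y ∈ {8}; common: ∅.
Collecting: common zeros = ∅, so the count is 0.
Comparison with the Bézout bound: 0 ≤ 1 = deg(f)·deg(g), as expected for curves with no common component (the affine F_11-count falls short of the bound because intersections may lie at infinity, over extension fields, or carry multiplicity).


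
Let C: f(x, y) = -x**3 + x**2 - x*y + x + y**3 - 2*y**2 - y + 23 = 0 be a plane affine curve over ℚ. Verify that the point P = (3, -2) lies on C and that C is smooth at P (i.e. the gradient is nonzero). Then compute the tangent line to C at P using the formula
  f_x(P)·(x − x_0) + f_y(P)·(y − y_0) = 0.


Tangent line at P: -18*x + 16*y + 86 = 0.

Step 1: f(3, -2) = 0, so P lies on C.
Step 2: partial derivatives
  f_x(x, y) = -3*x**2 + 2*x - y + 1, f_y(x, y) = -x + 3*y**2 - 4*y - 1.
  f_x(P) = -18, f_y(P) = 16 (gradient nonzero, so P is smooth).
Step 3: tangent line at P: -18·(x − 3) + 16·(y − -2) = 0.
Expanding: -18*x + 16*y + 86 = 0.


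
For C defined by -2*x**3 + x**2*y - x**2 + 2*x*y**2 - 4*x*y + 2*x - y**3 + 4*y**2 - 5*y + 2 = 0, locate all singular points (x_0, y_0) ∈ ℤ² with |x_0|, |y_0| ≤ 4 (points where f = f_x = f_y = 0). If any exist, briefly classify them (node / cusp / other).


Singular points: {(0, 1)}; classification: cusp.

Compute partial derivatives:
  f_x = -6*x**2 + 2*x*y - 2*x + 2*y**2 - 4*y + 2.
  f_y = x**2 + 4*x*y - 4*x - 3*y**2 + 8*y - 5.
Scan x_0 ∈ {−4, ..., 4}. For each x_0, f_y(x_0, y) is a polynomial in y; find its integer roots y ∈ {−4, ..., 4}, then test f_x and f at those candidates.
  x = -4: f_y(-4, y) = -3*y**2 - 8*y + 27; no integer root y with |y| ≤ 4.
  x = -3: f_y(-3, y) = -3*y**2 - 4*y + 16; no integer root y with |y| ≤ 4.
  x = -2: f_y(-2, y) = 7 - 3*y**2; no integer root y with |y| ≤ 4.
  x = -1: f_y(-1, y) = -3*y**2 + 4*y; vanishes at y ∈ {0}. (-1, 0): f_x = -2 ≠ 0.
  x = 0: f_y(0, y) = -3*y**2 + 8*y - 5; vanishes at y ∈ {1}. (0, 1): f_x = 0, f = 0 — SINGULAR.
  x = 1: f_y(1, y) = -3*y**2 + 12*y - 8; no integer root y with |y| ≤ 4.
  x = 2: f_y(2, y) = -3*y**2 + 16*y - 9; no integer root y with |y| ≤ 4.
  x = 3: f_y(3, y) = -3*y**2 + 20*y - 8; no integer root y with |y| ≤ 4.
  x = 4: f_y(4, y) = -3*y**2 + 24*y - 5; no integer root y with |y| ≤ 4.
Only singular point on the grid: (0, 1).
Classify: substitute x = 0 + u, y = 1 + v and expand: f = -2*u**3 + u**2*v + 2*u*v**2 - v**3 + v**2.
No constant or linear terms (consistent with a singular point). Quadratic part: v**2. Cubic part: -2*u**3 + u**2*v + 2*u*v**2 - v**3.
The quadratic part v**2 is a perfect square, so there is a single (double) tangent line v = 0, i.e. y = 1. Restricting the cubic part to that line (v = 0) leaves -2*u**3 ≠ 0, so f is not divisible by v and the branch is v² ≈ 2*u**3 to lowest order — this is a cusp.
Classification: cusp.


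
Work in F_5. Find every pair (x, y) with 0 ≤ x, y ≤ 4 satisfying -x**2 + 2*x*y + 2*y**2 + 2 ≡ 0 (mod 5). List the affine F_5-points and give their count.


Affine F_5-points: {(0, 2), (0, 3), (1, 1), (1, 3), (4, 2), (4, 4)}; count = 6.

For each of the 25 pairs (x, y) ∈ F_5², evaluate f(x, y) mod 5. Record the zeros.
  x = 0: [0↦2, 1↦4, 2↦0, 3↦0, 4↦4]  zeros at y ∈ {2, 3}
  x = 1: [0↦1, 1↦0, 2↦3, 3↦0, 4↦1]  zeros at y ∈ {1, 3}
  x = 2: [0↦3, 1↦4, 2↦4, 3↦3, 4↦1]  zeros at y ∈ ∅
  x = 3: [0↦3, 1↦1, 2↦3, 3↦4, 4↦4]  zeros at y ∈ ∅
  x = 4: [0↦1, 1↦1, 2↦0, 3↦3, 4↦0]  zeros at y ∈ {2, 4}
Collecting zeros: affine points = {(0, 2), (0, 3), (1, 1), (1, 3), (4, 2), (4, 4)}.
Total count |C(F_5)_aff| = 6.


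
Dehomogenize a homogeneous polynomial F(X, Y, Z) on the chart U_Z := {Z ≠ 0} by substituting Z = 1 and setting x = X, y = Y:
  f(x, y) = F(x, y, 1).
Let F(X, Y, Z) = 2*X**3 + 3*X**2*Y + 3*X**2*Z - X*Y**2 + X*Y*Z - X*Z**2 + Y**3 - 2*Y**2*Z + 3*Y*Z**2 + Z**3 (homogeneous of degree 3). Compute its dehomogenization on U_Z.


f(x, y) = 2*x**3 + 3*x**2*y + 3*x**2 - x*y**2 + x*y - x + y**3 - 2*y**2 + 3*y + 1

On U_Z we set Z = 1. Each monomial c·X^i·Y^j·Z^k in F becomes c·x^i·y^j·1^k = c·x^i·y^j.
Substituting Z = 1: F(X, Y, 1) = 2*x**3 + 3*x**2*y + 3*x**2 - x*y**2 + x*y - x + y**3 - 2*y**2 + 3*y + 1.
Note: deg(f) ≤ deg(F) = 3; strict inequality happens when F is divisible by Z (lost terms).


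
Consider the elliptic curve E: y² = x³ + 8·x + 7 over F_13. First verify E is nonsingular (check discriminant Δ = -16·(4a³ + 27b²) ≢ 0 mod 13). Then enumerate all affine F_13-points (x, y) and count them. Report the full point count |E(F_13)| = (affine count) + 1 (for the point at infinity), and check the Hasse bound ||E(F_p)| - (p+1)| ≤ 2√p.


Affine points = {(1, 4), (1, 9), (4, 5), (4, 8), (5, 4), (5, 9), (7, 4), (7, 9), (11, 3), (11, 10)}; affine count = 10; |E(F_13)| = 11.

Discriminant check: Δ ∝ 4a³ + 27b² = 4·8³ + 27·7² = 4·512 + 27·49 ≡ 4 (mod 13). Nonzero ⇒ E is nonsingular.
For each x ∈ F_13, compute rhs = x³ + 8·x + 7 mod 13, then count y ∈ F_13 with y² ≡ rhs.
  x = 0: rhs = 7, matching y values: none (0 points).
  x = 1: rhs = 3, matching y values: 4, 9 (2 points).
  x = 2: rhs = 5, matching y values: none (0 points).
  x = 3: rhs = 6, matching y values: none (0 points).
  x = 4: rhs = 12, matching y values: 5, 8 (2 points).
  x = 5: rhs = 3, matching y values: 4, 9 (2 points).
  x = 6: rhs = 11, matching y values: none (0 points).
  x = 7: rhs = 3, matching y values: 4, 9 (2 points).
  x = 8: rhs = 11, matching y values: none (0 points).
  x = 9: rhs = 2, matching y values: none (0 points).
  x = 10: rhs = 8, matching y values: none (0 points).
  x = 11: rhs = 9, matching y values: 3, 10 (2 points).
  x = 12: rhs = 11, matching y values: none (0 points).
Total affine count: 10.
Full point count |E(F_13)| = 10 + 1 = 11.
Hasse bound: |11 − (13+1)| = |-3| = 3 ≤ 2√13 ≈ 7.2111 ✓.
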